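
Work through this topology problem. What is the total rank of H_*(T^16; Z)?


b_k(T^16) = C(16,k), so the sum over k is sum_k C(16,k) = 2^16.
Total = 2^16 = 65536

65536


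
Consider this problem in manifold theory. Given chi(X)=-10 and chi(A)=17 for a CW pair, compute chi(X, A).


Relative Euler characteristic: chi(X, A) = chi(X) - chi(A).
= -10 - (17) = -27

-27


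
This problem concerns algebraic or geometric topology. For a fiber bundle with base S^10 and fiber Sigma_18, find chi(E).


chi(S^10) = 2 (n even), chi(Sigma_18) = 2 - 2*18 = -34.
chi(E) = 2 * (-34) = -68

-68


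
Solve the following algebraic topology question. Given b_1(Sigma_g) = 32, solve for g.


For a closed orientable surface: b_1 = 2g.
32 = 2g
g = 32 / 2 = 16

16


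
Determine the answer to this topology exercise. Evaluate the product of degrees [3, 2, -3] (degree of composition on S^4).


Degree is multiplicative: deg(composition) = product of degrees.
= (3) * (2) * (-3) = -18

-18


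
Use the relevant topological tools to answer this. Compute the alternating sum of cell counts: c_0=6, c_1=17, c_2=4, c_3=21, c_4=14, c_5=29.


chi = sum_k (-1)^k c_k.
= (-1)^0*6 + (-1)^1*17 + (-1)^2*4 + (-1)^3*21 + (-1)^4*14 + (-1)^5*29
= (6) + (-17) + (4) + (-21) + (14) + (-29)
= -43

-43


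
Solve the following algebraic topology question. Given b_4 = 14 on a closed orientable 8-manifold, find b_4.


Poincare duality for closed orientable n-manifolds: b_k = b_{n-k}.
Here n = 8, so b_4 = b_4 = 14

14


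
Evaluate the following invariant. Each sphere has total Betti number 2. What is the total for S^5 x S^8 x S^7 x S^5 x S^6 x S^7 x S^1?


Total Betti number is multiplicative under products.
Each S^d (d>=1) has total Betti number 2.
There are 7 sphere factors.
Total = 2^7 = 128

128


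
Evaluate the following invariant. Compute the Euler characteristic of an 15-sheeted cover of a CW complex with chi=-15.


For a finite covering: chi(E) = (number of sheets) * chi(B).
chi(E) = 15 * (-15) = -225

-225


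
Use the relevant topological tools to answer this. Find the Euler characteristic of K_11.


K_11: V = 11, E = C(11,2) = 55.
chi = V - E = 11 - 55 = -44

-44


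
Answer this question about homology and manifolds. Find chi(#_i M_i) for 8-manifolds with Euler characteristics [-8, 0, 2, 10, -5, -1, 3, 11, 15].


For n-manifolds: chi(A#B) = chi(A) + chi(B) - chi(S^8).
chi(S^8) = 1 + (-1)^8 = 2.
chi(#) = (sum chi_i) - (9-1)*chi(S^8) = 27 - 8*2 = 11

11


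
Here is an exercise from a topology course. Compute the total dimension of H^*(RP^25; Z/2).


H^k(RP^25; Z/2) = Z/2 for each 0 <= k <= 25.
Total dimension = 25 + 1 = 26

26


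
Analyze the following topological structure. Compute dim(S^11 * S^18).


Join of spheres: S^m * S^n = S^{m+n+1}.
dim = 11 + 18 + 1 = 30

30


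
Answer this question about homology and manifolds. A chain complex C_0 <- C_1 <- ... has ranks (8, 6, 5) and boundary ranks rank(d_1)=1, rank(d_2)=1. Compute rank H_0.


rank H_k = rank(ker d_k) - rank(im d_{k+1}).
rank(ker d_0) = rank(C_0) - rank(d_0) = 8 - 0 = 8.
rank(im d_{0+1}) = 1.
rank H_0 = 8 - 1 = 7

7


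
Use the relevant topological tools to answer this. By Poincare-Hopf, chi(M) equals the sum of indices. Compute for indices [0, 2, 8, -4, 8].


Poincare-Hopf: chi(M) = sum of indices of zeros.
chi = (0) + (2) + (8) + (-4) + (8) = 14

14


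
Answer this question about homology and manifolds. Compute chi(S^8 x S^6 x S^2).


chi is multiplicative: chi(X x Y) = chi(X) chi(Y).
Each even-dim sphere has chi = 2. There are 3 factors.
chi = 2^3 = 8

8


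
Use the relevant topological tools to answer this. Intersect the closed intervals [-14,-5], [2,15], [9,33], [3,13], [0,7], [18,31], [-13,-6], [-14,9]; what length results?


Intersection = [max(a_i), min(b_i)] = [18, -6].
Since 18 > -6, the intersection is empty.
Length = 0

0


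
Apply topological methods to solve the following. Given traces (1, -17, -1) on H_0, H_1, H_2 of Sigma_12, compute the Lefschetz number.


L(f) = tr(f_0*) - tr(f_1*) + tr(f_2*).
= 1 - (-17) + (-1)
= 17

17


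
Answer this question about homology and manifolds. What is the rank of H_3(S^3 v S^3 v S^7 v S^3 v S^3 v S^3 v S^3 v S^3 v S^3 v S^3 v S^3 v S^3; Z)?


For a wedge of spheres, H_k (k>0) is free on one generator per sphere of dimension k.
Spheres of dimension 3: count = 11.
b_3 = 11

11


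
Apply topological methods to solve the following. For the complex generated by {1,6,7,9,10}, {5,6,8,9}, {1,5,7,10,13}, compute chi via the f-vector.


Enumerate all faces; f-vector: f_0=8, f_1=22, f_2=23, f_3=11, f_4=2.
chi = sum (-1)^k f_k = 0

0


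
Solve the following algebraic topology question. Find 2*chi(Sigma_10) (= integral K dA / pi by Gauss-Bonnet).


Gauss-Bonnet: integral K dA = 2*pi*chi(M).
chi(Sigma_10) = 2 - 2*10 = -18.
(integral K dA)/pi = 2*chi = 2*(-18) = -36

-36


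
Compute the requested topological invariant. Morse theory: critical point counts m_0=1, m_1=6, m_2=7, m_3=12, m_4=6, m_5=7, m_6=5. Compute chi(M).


Morse theory: chi(M) = sum_k (-1)^k m_k where m_k = #(index-k critical points).
= (1) + (-6) + (7) + (-12) + (6) + (-7) + (5) = -6

-6


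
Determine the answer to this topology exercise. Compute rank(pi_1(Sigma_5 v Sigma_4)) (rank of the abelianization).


For a wedge: H_1(A v B) = H_1(A) + H_1(B).
b_1(Sigma_5) = 10, b_1(Sigma_4) = 8.
b_1 = 10 + 8 = 18

18


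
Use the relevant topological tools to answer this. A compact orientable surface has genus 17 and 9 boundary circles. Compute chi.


For a compact orientable surface with genus g and b boundary components: chi = 2 - 2g - b.
chi = 2 - 2*17 - 9 = 2 - 34 - 9 = -41

-41


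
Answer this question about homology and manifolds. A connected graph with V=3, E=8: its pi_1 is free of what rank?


For a connected graph: rank(pi_1) = b_1 = E - V + 1 = 1 - chi.
chi = V - E = 3 - 8 = -5.
rank = 1 - (-5) = 8 - 3 + 1 = 6

6


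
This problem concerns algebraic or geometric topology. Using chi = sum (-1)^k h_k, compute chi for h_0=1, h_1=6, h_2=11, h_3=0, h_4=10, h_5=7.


Handles of index k contribute (-1)^k to chi (same as CW cells).
chi = (1) + (-6) + (11) + (0) + (10) + (-7) = 9

9


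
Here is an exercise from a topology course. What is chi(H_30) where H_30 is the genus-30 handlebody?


A genus-g handlebody deformation retracts to a wedge of g circles.
chi(vee_g S^1) = 1 - g.
chi(H_30) = 1 - 30 = -29

-29


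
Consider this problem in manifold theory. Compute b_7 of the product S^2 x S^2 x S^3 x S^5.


Each S^d has Poincare polynomial 1 + t^d.
The product S^2 x S^2 x S^3 x S^5 has Poincare polynomial prod(1+t^d_i).
Expanding: b_0=1, b_2=2, b_3=1, b_4=1, b_5=3, b_7=3, b_8=1, b_9=1, b_10=2, b_12=1.
b_7 = 3

3


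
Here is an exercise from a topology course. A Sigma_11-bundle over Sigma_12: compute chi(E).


For a fiber bundle F -> E -> B (with CW structure): chi(E) = chi(B) * chi(F).
chi(Sigma_12) = -22, chi(Sigma_11) = -20.
chi(E) = (-22) * (-20) = 440

440


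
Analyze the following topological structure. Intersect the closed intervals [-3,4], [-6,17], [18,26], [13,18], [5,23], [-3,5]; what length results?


Intersection = [max(a_i), min(b_i)] = [18, 4].
Since 18 > 4, the intersection is empty.
Length = 0

0


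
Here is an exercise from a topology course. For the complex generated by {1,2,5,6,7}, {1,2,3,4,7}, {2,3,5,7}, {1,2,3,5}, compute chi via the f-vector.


Enumerate all faces; f-vector: f_0=7, f_1=18, f_2=22, f_3=12, f_4=2.
chi = sum (-1)^k f_k = 1

1


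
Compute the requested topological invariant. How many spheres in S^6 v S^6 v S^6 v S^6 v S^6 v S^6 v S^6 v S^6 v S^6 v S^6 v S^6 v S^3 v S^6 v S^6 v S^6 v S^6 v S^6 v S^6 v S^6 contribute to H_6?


For a wedge of spheres, H_k (k>0) is free on one generator per sphere of dimension k.
Spheres of dimension 6: count = 18.
b_6 = 18

18


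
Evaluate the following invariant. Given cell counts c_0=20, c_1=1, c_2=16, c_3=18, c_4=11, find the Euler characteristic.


chi = sum_k (-1)^k c_k.
= (-1)^0*20 + (-1)^1*1 + (-1)^2*16 + (-1)^3*18 + (-1)^4*11
= (20) + (-1) + (16) + (-18) + (11)
= 28

28


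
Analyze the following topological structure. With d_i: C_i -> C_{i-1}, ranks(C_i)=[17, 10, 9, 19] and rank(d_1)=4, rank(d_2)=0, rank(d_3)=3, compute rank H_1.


rank H_k = rank(ker d_k) - rank(im d_{k+1}).
rank(ker d_1) = rank(C_1) - rank(d_1) = 10 - 4 = 6.
rank(im d_{1+1}) = 0.
rank H_1 = 6 - 0 = 6

6


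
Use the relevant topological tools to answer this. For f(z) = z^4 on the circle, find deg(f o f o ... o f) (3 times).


deg(f) = 4. Degree is multiplicative: deg(f^3) = (deg f)^3.
deg(f^3) = (4)^3 = 64

64


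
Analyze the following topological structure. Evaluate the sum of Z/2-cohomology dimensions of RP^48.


H^k(RP^48; Z/2) = Z/2 for each 0 <= k <= 48.
Total dimension = 48 + 1 = 49

49


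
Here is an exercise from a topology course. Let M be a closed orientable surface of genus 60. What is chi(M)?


For a closed orientable surface of genus g: chi = 2 - 2g.
Here g = 60.
chi = 2 - 2*60 = 2 - 120 = -118

-118


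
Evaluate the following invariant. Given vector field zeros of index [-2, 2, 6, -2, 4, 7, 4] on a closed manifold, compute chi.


Poincare-Hopf: chi(M) = sum of indices of zeros.
chi = (-2) + (2) + (6) + (-2) + (4) + (7) + (4) = 19

19


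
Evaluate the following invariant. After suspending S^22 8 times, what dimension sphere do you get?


Each suspension raises dimension by 1: Sigma S^n = S^{n+1}.
Sigma^8 S^22 = S^{22+8} = S^30

30


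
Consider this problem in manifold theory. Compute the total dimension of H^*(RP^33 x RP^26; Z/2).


dim H^*(RP^n; Z/2) = n+1 (one Z/2 in each degree 0..n).
Total Betti number is multiplicative.
Total = (33+1) * (26+1) = 34 * 27 = 918

918


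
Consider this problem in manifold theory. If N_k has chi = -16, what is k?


chi = 2 - k for closed non-orientable surfaces with k crosscaps.
-16 = 2 - k
k = 2 - (-16) = 18

18


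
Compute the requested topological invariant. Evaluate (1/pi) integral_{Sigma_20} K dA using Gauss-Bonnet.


Gauss-Bonnet: integral K dA = 2*pi*chi(M).
chi(Sigma_20) = 2 - 2*20 = -38.
(integral K dA)/pi = 2*chi = 2*(-38) = -76

-76


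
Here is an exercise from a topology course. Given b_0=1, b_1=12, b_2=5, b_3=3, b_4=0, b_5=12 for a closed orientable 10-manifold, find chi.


By Poincare duality b_k = b_{10-k}, so full Betti numbers: b_0=1, b_1=12, b_2=5, b_3=3, b_4=0, b_5=12, b_6=0, b_7=3, b_8=5, b_9=12, b_10=1.
chi = sum (-1)^k b_k = -30

-30


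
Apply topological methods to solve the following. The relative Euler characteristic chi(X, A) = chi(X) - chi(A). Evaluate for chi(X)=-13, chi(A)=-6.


Relative Euler characteristic: chi(X, A) = chi(X) - chi(A).
= -13 - (-6) = -7

-7


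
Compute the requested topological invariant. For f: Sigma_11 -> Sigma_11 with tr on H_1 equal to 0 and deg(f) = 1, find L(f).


L(f) = tr(f_0*) - tr(f_1*) + tr(f_2*).
= 1 - (0) + (1)
= 2

2


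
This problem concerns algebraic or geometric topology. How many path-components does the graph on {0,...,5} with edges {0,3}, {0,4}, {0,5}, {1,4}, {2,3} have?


Run DFS/union-find over 6 vertices.
V = 6, E = 5.
Number of components = 1

1


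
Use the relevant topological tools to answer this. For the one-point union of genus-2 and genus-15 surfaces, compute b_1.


For a wedge: H_1(A v B) = H_1(A) + H_1(B).
b_1(Sigma_2) = 4, b_1(Sigma_15) = 30.
b_1 = 4 + 30 = 34

34


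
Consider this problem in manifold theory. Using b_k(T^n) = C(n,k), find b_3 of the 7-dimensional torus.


By the Kunneth formula, b_k(T^n) = C(n,k).
b_3(T^7) = C(7,3).
C(7,3) = 7!/(3!*4!) = 35

35


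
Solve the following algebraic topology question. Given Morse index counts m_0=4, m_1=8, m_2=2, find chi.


Morse theory: chi(M) = sum_k (-1)^k m_k where m_k = #(index-k critical points).
= (4) + (-8) + (2) = -2

-2


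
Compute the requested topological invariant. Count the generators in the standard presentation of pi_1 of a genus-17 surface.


Standard presentation: pi_1(Sigma_g) = <a_1,b_1,...,a_g,b_g | [a_1,b_1]...[a_g,b_g] = 1>.
Number of generators = 2g = 2*17 = 34

34


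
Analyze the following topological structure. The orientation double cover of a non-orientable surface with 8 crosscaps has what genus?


chi(N_8) = 2 - 8 = -6.
Double cover: chi(Sigma_g) = 2 * chi(N_8) = 2*(-6) = -12.
2 - 2g = -12, so g = (2 - (-12))/2 = 14/2 = 7

7


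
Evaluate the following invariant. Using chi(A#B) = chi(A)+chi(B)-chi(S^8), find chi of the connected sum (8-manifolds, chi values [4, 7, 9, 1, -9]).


For n-manifolds: chi(A#B) = chi(A) + chi(B) - chi(S^8).
chi(S^8) = 1 + (-1)^8 = 2.
chi(#) = (sum chi_i) - (5-1)*chi(S^8) = 12 - 4*2 = 4

4


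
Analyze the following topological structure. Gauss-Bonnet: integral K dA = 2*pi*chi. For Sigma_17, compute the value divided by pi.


Gauss-Bonnet: integral K dA = 2*pi*chi(M).
chi(Sigma_17) = 2 - 2*17 = -32.
(integral K dA)/pi = 2*chi = 2*(-32) = -64

-64


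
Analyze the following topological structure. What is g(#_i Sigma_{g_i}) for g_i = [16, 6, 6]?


Genus is additive under connected sum of orientable surfaces.
g = 16 + 6 + 6 = 28

28


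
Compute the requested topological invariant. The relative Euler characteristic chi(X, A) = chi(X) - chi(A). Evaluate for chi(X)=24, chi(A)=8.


Relative Euler characteristic: chi(X, A) = chi(X) - chi(A).
= 24 - (8) = 16

16


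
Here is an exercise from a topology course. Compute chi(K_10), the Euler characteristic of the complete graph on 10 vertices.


K_10: V = 10, E = C(10,2) = 45.
chi = V - E = 10 - 45 = -35

-35


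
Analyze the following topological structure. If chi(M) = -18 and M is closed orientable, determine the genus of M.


chi = 2 - 2g for closed orientable surfaces.
-18 = 2 - 2g
2g = 2 - (-18) = 20
g = 10

10


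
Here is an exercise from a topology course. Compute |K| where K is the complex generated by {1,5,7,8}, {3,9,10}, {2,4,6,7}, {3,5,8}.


Each maximal simplex on m vertices has 2^m - 1 nonempty faces.
Take the union (dedupe shared faces).
Total distinct faces = 39

39


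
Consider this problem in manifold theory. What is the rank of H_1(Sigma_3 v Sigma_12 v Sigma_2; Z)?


For a wedge X v Y: reduced H_k(X v Y) = H_k(X) + H_k(Y).
Each Sigma_g contributes b_1 = 2g.
b_1 = 6 + 24 + 4 = 34

34


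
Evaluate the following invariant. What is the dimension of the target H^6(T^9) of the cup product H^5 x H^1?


Cup product: H^p x H^q -> H^{p+q}; here p+q = 5+1 = 6.
rank H^k(T^n) = C(n,k).
C(9,6) = 84

84


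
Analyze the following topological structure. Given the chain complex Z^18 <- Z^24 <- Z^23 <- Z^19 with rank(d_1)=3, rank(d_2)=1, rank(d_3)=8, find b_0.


rank H_k = rank(ker d_k) - rank(im d_{k+1}).
rank(ker d_0) = rank(C_0) - rank(d_0) = 18 - 0 = 18.
rank(im d_{0+1}) = 3.
rank H_0 = 18 - 3 = 15

15


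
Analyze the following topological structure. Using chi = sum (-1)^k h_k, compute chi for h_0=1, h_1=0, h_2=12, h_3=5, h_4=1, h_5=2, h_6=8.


Handles of index k contribute (-1)^k to chi (same as CW cells).
chi = (1) + (0) + (12) + (-5) + (1) + (-2) + (8) = 15

15


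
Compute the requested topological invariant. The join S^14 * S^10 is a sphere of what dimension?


Join of spheres: S^m * S^n = S^{m+n+1}.
dim = 14 + 10 + 1 = 25

25


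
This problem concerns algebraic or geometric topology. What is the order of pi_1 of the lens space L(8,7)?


pi_1(L(p,q)) = Z/pZ for any q coprime to p.
|pi_1(L(8,7))| = 8

8


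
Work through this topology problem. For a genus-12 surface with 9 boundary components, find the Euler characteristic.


For a compact orientable surface with genus g and b boundary components: chi = 2 - 2g - b.
chi = 2 - 2*12 - 9 = 2 - 24 - 9 = -31

-31


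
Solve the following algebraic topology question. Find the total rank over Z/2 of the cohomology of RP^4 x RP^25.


dim H^*(RP^n; Z/2) = n+1 (one Z/2 in each degree 0..n).
Total Betti number is multiplicative.
Total = (4+1) * (25+1) = 5 * 26 = 130

130


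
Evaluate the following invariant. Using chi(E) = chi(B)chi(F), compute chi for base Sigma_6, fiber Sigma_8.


For a fiber bundle F -> E -> B (with CW structure): chi(E) = chi(B) * chi(F).
chi(Sigma_6) = -10, chi(Sigma_8) = -14.
chi(E) = (-10) * (-14) = 140

140


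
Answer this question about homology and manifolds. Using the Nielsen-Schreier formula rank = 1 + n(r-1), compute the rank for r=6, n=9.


Nielsen-Schreier: an index-n subgroup of F_r is free of rank 1 + n(r-1).
Equivalently: chi(cover) = n*chi(base); chi(vee_r S^1) = 1 - 6 = -5.
chi(E) = 9*(-5) = -45; rank = 1 - chi(E) = 1 - (-45) = 46.
rank = 1 + 9*(6-1) = 1 + 45 = 46

46


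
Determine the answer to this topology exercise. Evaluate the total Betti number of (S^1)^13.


b_k(T^13) = C(13,k), so the sum over k is sum_k C(13,k) = 2^13.
Total = 2^13 = 8192

8192


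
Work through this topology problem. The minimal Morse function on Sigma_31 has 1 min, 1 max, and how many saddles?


A perfect Morse function has m_k = b_k.
For Sigma_31: b_0=1, b_1=2g=62, b_2=1.
Saddles m_1 = 2g = 62

62


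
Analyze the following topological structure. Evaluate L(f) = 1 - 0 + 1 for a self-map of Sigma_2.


L(f) = tr(f_0*) - tr(f_1*) + tr(f_2*).
= 1 - (0) + (1)
= 2

2


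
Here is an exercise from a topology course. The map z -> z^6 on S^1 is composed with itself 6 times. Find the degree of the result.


deg(f) = 6. Degree is multiplicative: deg(f^6) = (deg f)^6.
deg(f^6) = (6)^6 = 46656

46656


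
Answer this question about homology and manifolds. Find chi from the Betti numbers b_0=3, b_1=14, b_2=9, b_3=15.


chi = sum_k (-1)^k b_k.
= (3) + (-14) + (9) + (-15)
= -17

-17


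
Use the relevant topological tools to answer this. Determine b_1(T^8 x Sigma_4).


pi_1(A x B) = pi_1(A) x pi_1(B); rank of abelianization = b_1.
b_1(T^8) = 8, b_1(Sigma_4) = 2*4 = 8.
b_1(product) = 8 + 8 = 16

16


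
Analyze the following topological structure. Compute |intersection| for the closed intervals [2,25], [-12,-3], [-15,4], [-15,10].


Intersection = [max(a_i), min(b_i)] = [2, -3].
Since 2 > -3, the intersection is empty.
Length = 0

0


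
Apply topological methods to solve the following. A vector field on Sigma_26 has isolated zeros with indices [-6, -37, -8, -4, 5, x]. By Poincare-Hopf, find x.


Poincare-Hopf: sum of indices = chi(M).
chi(Sigma_26) = 2 - 2*26 = -50.
Sum of known indices = -50.
x = chi - (sum known) = -50 - (-50) = 0

0


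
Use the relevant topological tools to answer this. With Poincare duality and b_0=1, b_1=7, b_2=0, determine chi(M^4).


By Poincare duality b_k = b_{4-k}, so full Betti numbers: b_0=1, b_1=7, b_2=0, b_3=7, b_4=1.
chi = sum (-1)^k b_k = -12

-12


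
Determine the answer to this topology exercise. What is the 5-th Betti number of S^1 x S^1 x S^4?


Each S^d has Poincare polynomial 1 + t^d.
The product S^1 x S^1 x S^4 has Poincare polynomial prod(1+t^d_i).
Expanding: b_0=1, b_1=2, b_2=1, b_4=1, b_5=2, b_6=1.
b_5 = 2

2


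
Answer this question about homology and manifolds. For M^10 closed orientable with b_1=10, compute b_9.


Poincare duality for closed orientable n-manifolds: b_k = b_{n-k}.
Here n = 10, so b_9 = b_1 = 10

10


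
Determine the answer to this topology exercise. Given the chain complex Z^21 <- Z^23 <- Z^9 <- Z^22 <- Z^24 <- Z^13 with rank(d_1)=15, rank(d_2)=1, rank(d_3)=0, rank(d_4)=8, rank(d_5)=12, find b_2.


rank H_k = rank(ker d_k) - rank(im d_{k+1}).
rank(ker d_2) = rank(C_2) - rank(d_2) = 9 - 1 = 8.
rank(im d_{2+1}) = 0.
rank H_2 = 8 - 0 = 8

8


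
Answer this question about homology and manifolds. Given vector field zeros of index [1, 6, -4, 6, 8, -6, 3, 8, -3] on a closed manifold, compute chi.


Poincare-Hopf: chi(M) = sum of indices of zeros.
chi = (1) + (6) + (-4) + (6) + (8) + (-6) + (3) + (8) + (-3) = 19

19


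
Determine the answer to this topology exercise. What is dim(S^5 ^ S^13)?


S^m ^ S^n = S^{m+n}.
k = 5 + 13 = 18

18


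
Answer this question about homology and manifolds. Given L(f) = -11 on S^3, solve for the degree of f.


L(f) = 1 + (-1)^3 deg(f) on S^3.
-11 = 1 + (-1)^3 * deg(f)
(-1)^3 * deg(f) = -12
deg(f) = 12

12


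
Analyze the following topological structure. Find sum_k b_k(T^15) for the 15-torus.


b_k(T^15) = C(15,k), so the sum over k is sum_k C(15,k) = 2^15.
Total = 2^15 = 32768

32768


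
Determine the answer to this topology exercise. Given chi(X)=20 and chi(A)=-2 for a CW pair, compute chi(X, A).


Relative Euler characteristic: chi(X, A) = chi(X) - chi(A).
= 20 - (-2) = 22

22


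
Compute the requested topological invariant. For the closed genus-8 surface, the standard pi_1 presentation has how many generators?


Standard presentation: pi_1(Sigma_g) = <a_1,b_1,...,a_g,b_g | [a_1,b_1]...[a_g,b_g] = 1>.
Number of generators = 2g = 2*8 = 16

16


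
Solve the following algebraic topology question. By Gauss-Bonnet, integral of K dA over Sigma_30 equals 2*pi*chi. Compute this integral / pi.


Gauss-Bonnet: integral K dA = 2*pi*chi(M).
chi(Sigma_30) = 2 - 2*30 = -58.
(integral K dA)/pi = 2*chi = 2*(-58) = -116

-116


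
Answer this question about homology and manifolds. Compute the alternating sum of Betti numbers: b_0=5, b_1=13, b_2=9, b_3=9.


chi = sum_k (-1)^k b_k.
= (5) + (-13) + (9) + (-9)
= -8

-8


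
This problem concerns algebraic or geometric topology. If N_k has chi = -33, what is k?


chi = 2 - k for closed non-orientable surfaces with k crosscaps.
-33 = 2 - k
k = 2 - (-33) = 35

35


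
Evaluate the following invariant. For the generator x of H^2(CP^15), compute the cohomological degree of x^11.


|x| = 2 in H^*(CP^n).
|x^11| = 11 * |x| = 11 * 2 = 22

22


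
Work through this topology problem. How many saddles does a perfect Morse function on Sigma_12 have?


A perfect Morse function has m_k = b_k.
For Sigma_12: b_0=1, b_1=2g=24, b_2=1.
Saddles m_1 = 2g = 24

24


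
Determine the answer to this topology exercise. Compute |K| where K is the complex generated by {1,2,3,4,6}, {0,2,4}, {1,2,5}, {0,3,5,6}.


Each maximal simplex on m vertices has 2^m - 1 nonempty faces.
Take the union (dedupe shared faces).
Total distinct faces = 49

49


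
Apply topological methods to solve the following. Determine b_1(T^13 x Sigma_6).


pi_1(A x B) = pi_1(A) x pi_1(B); rank of abelianization = b_1.
b_1(T^13) = 13, b_1(Sigma_6) = 2*6 = 12.
b_1(product) = 13 + 12 = 25

25


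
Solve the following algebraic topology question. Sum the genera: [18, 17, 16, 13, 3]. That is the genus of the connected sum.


Genus is additive under connected sum of orientable surfaces.
g = 18 + 17 + 16 + 13 + 3 = 67

67


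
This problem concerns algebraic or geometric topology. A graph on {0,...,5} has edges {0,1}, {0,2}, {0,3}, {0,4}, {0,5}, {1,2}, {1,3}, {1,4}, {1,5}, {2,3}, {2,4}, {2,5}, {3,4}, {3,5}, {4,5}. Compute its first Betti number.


b_1 = E - V + (number of components).
E = 15, V = 6, components = 1.
b_1 = 15 - 6 + 1 = 10

10


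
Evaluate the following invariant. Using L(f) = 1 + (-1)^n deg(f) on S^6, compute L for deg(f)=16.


On S^6: L(f) = tr(f_0*) + (-1)^6 tr(f_6*) = 1 + (-1)^6 * deg(f).
L(f) = 1 + (-1)^6 * 16 = 1 + 16 = 17

17


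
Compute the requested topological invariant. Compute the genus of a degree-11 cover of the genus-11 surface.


For an n-sheeted cover: chi(E) = n * chi(B).
chi(Sigma_11) = 2 - 2*11 = -20.
chi(E) = 11 * (-20) = -220.
genus(E) = (2 - chi(E))/2 = (2 - (-220))/2 = 222/2 = 111

111


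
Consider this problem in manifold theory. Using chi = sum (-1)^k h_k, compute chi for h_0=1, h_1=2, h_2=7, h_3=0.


Handles of index k contribute (-1)^k to chi (same as CW cells).
chi = (1) + (-2) + (7) + (0) = 6

6


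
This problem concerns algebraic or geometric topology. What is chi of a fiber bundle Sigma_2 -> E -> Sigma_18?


For a fiber bundle F -> E -> B (with CW structure): chi(E) = chi(B) * chi(F).
chi(Sigma_18) = -34, chi(Sigma_2) = -2.
chi(E) = (-34) * (-2) = 68

68


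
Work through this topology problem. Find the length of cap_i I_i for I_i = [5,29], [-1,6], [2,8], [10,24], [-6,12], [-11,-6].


Intersection = [max(a_i), min(b_i)] = [10, -6].
Since 10 > -6, the intersection is empty.
Length = 0

0


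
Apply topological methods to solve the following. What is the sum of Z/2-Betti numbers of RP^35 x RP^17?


dim H^*(RP^n; Z/2) = n+1 (one Z/2 in each degree 0..n).
Total Betti number is multiplicative.
Total = (35+1) * (17+1) = 36 * 18 = 648

648


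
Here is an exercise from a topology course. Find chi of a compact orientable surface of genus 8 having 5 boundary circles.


For a compact orientable surface with genus g and b boundary components: chi = 2 - 2g - b.
chi = 2 - 2*8 - 5 = 2 - 16 - 5 = -19

-19


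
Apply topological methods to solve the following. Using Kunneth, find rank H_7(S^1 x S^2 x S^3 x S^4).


Each S^d has Poincare polynomial 1 + t^d.
The product S^1 x S^2 x S^3 x S^4 has Poincare polynomial prod(1+t^d_i).
Expanding: b_0=1, b_1=1, b_2=1, b_3=2, b_4=2, b_5=2, b_6=2, b_7=2, b_8=1, b_9=1, b_10=1.
b_7 = 2

2


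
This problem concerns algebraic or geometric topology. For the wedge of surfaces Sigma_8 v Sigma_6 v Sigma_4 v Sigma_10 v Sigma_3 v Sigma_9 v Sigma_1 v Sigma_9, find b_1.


For a wedge X v Y: reduced H_k(X v Y) = H_k(X) + H_k(Y).
Each Sigma_g contributes b_1 = 2g.
b_1 = 16 + 12 + 8 + 20 + 6 + 18 + 2 + 18 = 100

100


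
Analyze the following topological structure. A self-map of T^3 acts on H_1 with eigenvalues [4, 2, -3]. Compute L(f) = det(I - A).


For a torus self-map: L(f) = det(I - A) where A acts on H_1.
L(f) = (1-4) * (1-2) * (1--3) = -3 * -1 * 4 = 12

12


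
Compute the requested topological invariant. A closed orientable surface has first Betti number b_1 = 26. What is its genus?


For a closed orientable surface: b_1 = 2g.
26 = 2g
g = 26 / 2 = 13

13


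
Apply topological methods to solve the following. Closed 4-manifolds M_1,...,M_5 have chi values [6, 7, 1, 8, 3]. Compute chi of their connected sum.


For n-manifolds: chi(A#B) = chi(A) + chi(B) - chi(S^4).
chi(S^4) = 1 + (-1)^4 = 2.
chi(#) = (sum chi_i) - (5-1)*chi(S^4) = 25 - 4*2 = 17

17


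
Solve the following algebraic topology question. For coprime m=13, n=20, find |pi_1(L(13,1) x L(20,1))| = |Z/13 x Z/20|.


pi_1(X x Y) = pi_1(X) x pi_1(Y).
pi_1(L(13,1)) = Z/13, pi_1(L(20,1)) = Z/20.
|Z/13 x Z/20| = 13 * 20 = 260

260


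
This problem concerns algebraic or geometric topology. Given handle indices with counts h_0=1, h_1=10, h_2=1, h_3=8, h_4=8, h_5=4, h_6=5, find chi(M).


Handles of index k contribute (-1)^k to chi (same as CW cells).
chi = (1) + (-10) + (1) + (-8) + (8) + (-4) + (5) = -7

-7


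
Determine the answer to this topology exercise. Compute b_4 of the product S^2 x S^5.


Each S^d has Poincare polynomial 1 + t^d.
The product S^2 x S^5 has Poincare polynomial prod(1+t^d_i).
Expanding: b_0=1, b_2=1, b_5=1, b_7=1.
b_4 = 0

0


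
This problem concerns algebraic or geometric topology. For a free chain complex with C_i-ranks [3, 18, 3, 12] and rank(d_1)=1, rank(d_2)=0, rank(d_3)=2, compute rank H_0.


rank H_k = rank(ker d_k) - rank(im d_{k+1}).
rank(ker d_0) = rank(C_0) - rank(d_0) = 3 - 0 = 3.
rank(im d_{0+1}) = 1.
rank H_0 = 3 - 1 = 2

2


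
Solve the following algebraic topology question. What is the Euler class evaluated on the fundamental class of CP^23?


For any closed oriented manifold, <e(TM),[M]> = chi(M).
chi(CP^23) = 23+1 = 24

24


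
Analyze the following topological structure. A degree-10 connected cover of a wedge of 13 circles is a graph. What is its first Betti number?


Nielsen-Schreier: an index-n subgroup of F_r is free of rank 1 + n(r-1).
Equivalently: chi(cover) = n*chi(base); chi(vee_r S^1) = 1 - 13 = -12.
chi(E) = 10*(-12) = -120; rank = 1 - chi(E) = 1 - (-120) = 121.
rank = 1 + 10*(13-1) = 1 + 120 = 121

121


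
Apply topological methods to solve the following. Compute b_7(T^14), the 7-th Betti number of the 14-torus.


By the Kunneth formula, b_k(T^n) = C(n,k).
b_7(T^14) = C(14,7).
C(14,7) = 14!/(7!*7!) = 3432

3432


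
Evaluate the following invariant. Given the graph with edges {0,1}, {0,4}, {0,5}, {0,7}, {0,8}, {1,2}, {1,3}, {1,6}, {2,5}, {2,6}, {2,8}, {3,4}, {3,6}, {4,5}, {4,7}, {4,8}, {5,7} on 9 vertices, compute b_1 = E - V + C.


b_1 = E - V + (number of components).
E = 17, V = 9, components = 1.
b_1 = 17 - 9 + 1 = 9

9


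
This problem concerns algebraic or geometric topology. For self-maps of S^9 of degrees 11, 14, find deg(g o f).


Degree is multiplicative under composition: deg(g o f) = deg(g) * deg(f).
= 14 * 11 = 154

154


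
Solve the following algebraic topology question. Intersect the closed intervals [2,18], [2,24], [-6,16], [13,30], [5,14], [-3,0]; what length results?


Intersection = [max(a_i), min(b_i)] = [13, 0].
Since 13 > 0, the intersection is empty.
Length = 0

0


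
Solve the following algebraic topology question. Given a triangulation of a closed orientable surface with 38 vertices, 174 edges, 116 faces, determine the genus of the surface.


chi = V - E + F = 38 - 174 + 116 = -20
For orientable closed surface: chi = 2 - 2g, so g = (2 - chi)/2.
g = (2 - (-20)) / 2 = 22 / 2 = 11

11


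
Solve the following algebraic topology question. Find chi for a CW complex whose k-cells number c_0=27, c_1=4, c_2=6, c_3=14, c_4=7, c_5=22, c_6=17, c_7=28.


chi = sum_k (-1)^k c_k.
= (-1)^0*27 + (-1)^1*4 + (-1)^2*6 + (-1)^3*14 + (-1)^4*7 + (-1)^5*22 + (-1)^6*17 + (-1)^7*28
= (27) + (-4) + (6) + (-14) + (7) + (-22) + (17) + (-28)
= -11

-11


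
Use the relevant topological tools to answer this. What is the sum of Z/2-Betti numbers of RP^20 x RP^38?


dim H^*(RP^n; Z/2) = n+1 (one Z/2 in each degree 0..n).
Total Betti number is multiplicative.
Total = (20+1) * (38+1) = 21 * 39 = 819

819


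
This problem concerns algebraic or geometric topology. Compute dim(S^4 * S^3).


Join of spheres: S^m * S^n = S^{m+n+1}.
dim = 4 + 3 + 1 = 8

8


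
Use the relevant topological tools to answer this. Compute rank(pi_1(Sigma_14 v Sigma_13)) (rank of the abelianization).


For a wedge: H_1(A v B) = H_1(A) + H_1(B).
b_1(Sigma_14) = 28, b_1(Sigma_13) = 26.
b_1 = 28 + 26 = 54

54


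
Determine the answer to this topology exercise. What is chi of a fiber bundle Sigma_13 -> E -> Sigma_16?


For a fiber bundle F -> E -> B (with CW structure): chi(E) = chi(B) * chi(F).
chi(Sigma_16) = -30, chi(Sigma_13) = -24.
chi(E) = (-30) * (-24) = 720

720


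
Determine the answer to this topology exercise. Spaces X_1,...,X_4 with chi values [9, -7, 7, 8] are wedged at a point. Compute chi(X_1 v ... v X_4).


chi(A v B) = chi(A) + chi(B) - 1 (one point identified).
For 4 spaces: chi = (sum chi_i) - (4 - 1).
sum = 17; chi = 17 - 3 = 14

14


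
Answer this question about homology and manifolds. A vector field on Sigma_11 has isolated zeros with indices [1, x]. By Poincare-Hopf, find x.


Poincare-Hopf: sum of indices = chi(M).
chi(Sigma_11) = 2 - 2*11 = -20.
Sum of known indices = 1.
x = chi - (sum known) = -20 - (1) = -21

-21


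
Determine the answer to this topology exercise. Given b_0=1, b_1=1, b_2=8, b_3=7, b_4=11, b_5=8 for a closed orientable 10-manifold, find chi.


By Poincare duality b_k = b_{10-k}, so full Betti numbers: b_0=1, b_1=1, b_2=8, b_3=7, b_4=11, b_5=8, b_6=11, b_7=7, b_8=8, b_9=1, b_10=1.
chi = sum (-1)^k b_k = 16

16


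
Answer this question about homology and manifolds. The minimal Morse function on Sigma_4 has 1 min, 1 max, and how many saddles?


A perfect Morse function has m_k = b_k.
For Sigma_4: b_0=1, b_1=2g=8, b_2=1.
Saddles m_1 = 2g = 8

8


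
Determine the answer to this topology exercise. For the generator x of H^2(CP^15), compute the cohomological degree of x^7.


|x| = 2 in H^*(CP^n).
|x^7| = 7 * |x| = 7 * 2 = 14

14


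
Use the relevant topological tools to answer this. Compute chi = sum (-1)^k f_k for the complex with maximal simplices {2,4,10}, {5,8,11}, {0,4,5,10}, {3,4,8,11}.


Enumerate all faces; f-vector: f_0=8, f_1=16, f_2=10, f_3=2.
chi = sum (-1)^k f_k = 0

0


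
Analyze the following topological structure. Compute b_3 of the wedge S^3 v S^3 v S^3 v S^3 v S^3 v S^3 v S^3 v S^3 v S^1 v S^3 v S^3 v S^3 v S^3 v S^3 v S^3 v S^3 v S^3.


For a wedge of spheres, H_k (k>0) is free on one generator per sphere of dimension k.
Spheres of dimension 3: count = 16.
b_3 = 16

16


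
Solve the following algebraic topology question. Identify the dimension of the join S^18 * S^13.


Join of spheres: S^m * S^n = S^{m+n+1}.
dim = 18 + 13 + 1 = 32

32


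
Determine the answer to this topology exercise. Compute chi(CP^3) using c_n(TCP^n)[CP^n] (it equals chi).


For any closed oriented manifold, <e(TM),[M]> = chi(M).
chi(CP^3) = 3+1 = 4

4


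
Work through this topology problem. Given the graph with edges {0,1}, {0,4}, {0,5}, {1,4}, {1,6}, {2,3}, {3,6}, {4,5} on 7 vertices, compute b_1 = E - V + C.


b_1 = E - V + (number of components).
E = 8, V = 7, components = 1.
b_1 = 8 - 7 + 1 = 2

2


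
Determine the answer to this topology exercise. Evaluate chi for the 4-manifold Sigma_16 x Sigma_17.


chi(Sigma_16) = 2 - 2*16 = -30
chi(Sigma_17) = 2 - 2*17 = -32
chi(product) = (-30) * (-32) = 960

960


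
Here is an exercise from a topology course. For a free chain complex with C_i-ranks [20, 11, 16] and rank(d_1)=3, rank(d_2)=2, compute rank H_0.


rank H_k = rank(ker d_k) - rank(im d_{k+1}).
rank(ker d_0) = rank(C_0) - rank(d_0) = 20 - 0 = 20.
rank(im d_{0+1}) = 3.
rank H_0 = 20 - 3 = 17

17


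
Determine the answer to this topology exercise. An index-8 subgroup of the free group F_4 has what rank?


Nielsen-Schreier: an index-n subgroup of F_r is free of rank 1 + n(r-1).
Equivalently: chi(cover) = n*chi(base); chi(vee_r S^1) = 1 - 4 = -3.
chi(E) = 8*(-3) = -24; rank = 1 - chi(E) = 1 - (-24) = 25.
rank = 1 + 8*(4-1) = 1 + 24 = 25

25


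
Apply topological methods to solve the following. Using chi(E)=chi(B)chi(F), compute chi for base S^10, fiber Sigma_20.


chi(S^10) = 2 (n even), chi(Sigma_20) = 2 - 2*20 = -38.
chi(E) = 2 * (-38) = -76

-76


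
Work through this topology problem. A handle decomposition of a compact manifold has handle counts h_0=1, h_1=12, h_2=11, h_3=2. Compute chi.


Handles of index k contribute (-1)^k to chi (same as CW cells).
chi = (1) + (-12) + (11) + (-2) = -2

-2


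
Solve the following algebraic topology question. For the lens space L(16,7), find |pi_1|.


pi_1(L(p,q)) = Z/pZ for any q coprime to p.
|pi_1(L(16,7))| = 16

16


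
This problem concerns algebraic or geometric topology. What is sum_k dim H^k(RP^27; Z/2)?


H^k(RP^27; Z/2) = Z/2 for each 0 <= k <= 27.
Total dimension = 27 + 1 = 28

28


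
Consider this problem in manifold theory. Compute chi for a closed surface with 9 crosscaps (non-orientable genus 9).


For a non-orientable closed surface with k crosscaps: chi = 2 - k.
Here k = 9.
chi = 2 - 9 = -7

-7


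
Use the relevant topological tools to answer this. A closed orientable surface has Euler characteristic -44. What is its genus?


chi = 2 - 2g for closed orientable surfaces.
-44 = 2 - 2g
2g = 2 - (-44) = 46
g = 23

23


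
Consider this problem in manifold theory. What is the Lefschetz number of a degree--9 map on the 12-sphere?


On S^12: L(f) = tr(f_0*) + (-1)^12 tr(f_12*) = 1 + (-1)^12 * deg(f).
L(f) = 1 + (-1)^12 * -9 = 1 + -9 = -8

-8


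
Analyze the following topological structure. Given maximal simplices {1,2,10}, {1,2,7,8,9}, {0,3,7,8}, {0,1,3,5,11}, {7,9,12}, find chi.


Enumerate all faces; f-vector: f_0=11, f_1=28, f_2=26, f_3=11, f_4=2.
chi = sum (-1)^k f_k = 0

0


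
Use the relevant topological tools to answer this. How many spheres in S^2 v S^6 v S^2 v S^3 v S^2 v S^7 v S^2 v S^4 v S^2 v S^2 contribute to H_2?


For a wedge of spheres, H_k (k>0) is free on one generator per sphere of dimension k.
Spheres of dimension 2: count = 6.
b_2 = 6

6


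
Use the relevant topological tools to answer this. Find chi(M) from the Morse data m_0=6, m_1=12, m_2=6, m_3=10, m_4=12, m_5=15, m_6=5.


Morse theory: chi(M) = sum_k (-1)^k m_k where m_k = #(index-k critical points).
= (6) + (-12) + (6) + (-10) + (12) + (-15) + (5) = -8

-8


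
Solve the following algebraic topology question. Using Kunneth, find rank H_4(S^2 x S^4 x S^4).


Each S^d has Poincare polynomial 1 + t^d.
The product S^2 x S^4 x S^4 has Poincare polynomial prod(1+t^d_i).
Expanding: b_0=1, b_2=1, b_4=2, b_6=2, b_8=1, b_10=1.
b_4 = 2

2


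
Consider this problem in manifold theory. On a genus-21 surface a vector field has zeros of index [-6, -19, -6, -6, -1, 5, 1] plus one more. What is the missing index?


Poincare-Hopf: sum of indices = chi(M).
chi(Sigma_21) = 2 - 2*21 = -40.
Sum of known indices = -32.
x = chi - (sum known) = -40 - (-32) = -8

-8


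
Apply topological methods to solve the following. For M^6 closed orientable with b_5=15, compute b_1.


Poincare duality for closed orientable n-manifolds: b_k = b_{n-k}.
Here n = 6, so b_1 = b_5 = 15

15


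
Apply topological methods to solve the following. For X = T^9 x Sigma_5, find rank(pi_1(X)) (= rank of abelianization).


pi_1(A x B) = pi_1(A) x pi_1(B); rank of abelianization = b_1.
b_1(T^9) = 9, b_1(Sigma_5) = 2*5 = 10.
b_1(product) = 9 + 10 = 19

19


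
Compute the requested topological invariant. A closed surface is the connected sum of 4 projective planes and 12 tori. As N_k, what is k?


Since a >= 1, the sum is non-orientable; each T^2 can be replaced by RP^2 # RP^2 (since T^2#RP^2 = 3RP^2).
Total crosscaps k = 4 + 2*12 = 28.
Check via chi: chi = 4*1 + 12*0 - (4+12-1)*2 = -26 = 2 - k = -26. Consistent.

28


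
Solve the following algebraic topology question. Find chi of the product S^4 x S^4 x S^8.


chi is multiplicative: chi(X x Y) = chi(X) chi(Y).
Each even-dim sphere has chi = 2. There are 3 factors.
chi = 2^3 = 8

8


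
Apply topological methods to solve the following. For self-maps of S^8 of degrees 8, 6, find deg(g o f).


Degree is multiplicative under composition: deg(g o f) = deg(g) * deg(f).
= 6 * 8 = 48

48


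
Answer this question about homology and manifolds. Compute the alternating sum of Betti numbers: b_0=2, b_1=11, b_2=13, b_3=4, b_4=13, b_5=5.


chi = sum_k (-1)^k b_k.
= (2) + (-11) + (13) + (-4) + (13) + (-5)
= 8

8


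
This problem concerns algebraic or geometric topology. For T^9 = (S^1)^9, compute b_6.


By the Kunneth formula, b_k(T^n) = C(n,k).
b_6(T^9) = C(9,6).
C(9,6) = 9!/(6!*3!) = 84

84


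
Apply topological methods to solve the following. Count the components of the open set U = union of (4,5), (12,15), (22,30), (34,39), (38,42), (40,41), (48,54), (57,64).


Sort and merge overlapping open intervals.
Merged: (4,5), (12,15), (22,30), (34,42), (48,54), (57,64).
Number of components = 6

6


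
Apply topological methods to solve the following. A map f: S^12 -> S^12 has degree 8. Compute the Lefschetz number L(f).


On S^12: L(f) = tr(f_0*) + (-1)^12 tr(f_12*) = 1 + (-1)^12 * deg(f).
L(f) = 1 + (-1)^12 * 8 = 1 + 8 = 9

9


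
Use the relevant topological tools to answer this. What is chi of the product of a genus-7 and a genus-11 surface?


chi(Sigma_7) = 2 - 2*7 = -12
chi(Sigma_11) = 2 - 2*11 = -20
chi(product) = (-12) * (-20) = 240

240


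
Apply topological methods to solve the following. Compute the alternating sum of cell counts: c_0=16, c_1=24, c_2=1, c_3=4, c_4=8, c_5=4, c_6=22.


chi = sum_k (-1)^k c_k.
= (-1)^0*16 + (-1)^1*24 + (-1)^2*1 + (-1)^3*4 + (-1)^4*8 + (-1)^5*4 + (-1)^6*22
= (16) + (-24) + (1) + (-4) + (8) + (-4) + (22)
= 15

15
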